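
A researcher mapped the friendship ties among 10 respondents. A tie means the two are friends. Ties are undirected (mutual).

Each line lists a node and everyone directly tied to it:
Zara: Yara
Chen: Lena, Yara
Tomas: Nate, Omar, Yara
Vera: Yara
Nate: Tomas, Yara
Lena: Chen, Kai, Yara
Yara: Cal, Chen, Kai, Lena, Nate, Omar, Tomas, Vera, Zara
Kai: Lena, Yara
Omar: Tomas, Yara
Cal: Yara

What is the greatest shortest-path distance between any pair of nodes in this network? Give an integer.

Eccentricity of each node (its greatest distance to any other): Cal:2, Chen:2, Kai:2, Lena:2, Nate:2, Omar:2, Tomas:2, Vera:2, Yara:1, Zara:2.
The maximum eccentricity is 2, realized for instance by the pair Nate–Kai via Nate – Yara – Kai. So the diameter is 2.

2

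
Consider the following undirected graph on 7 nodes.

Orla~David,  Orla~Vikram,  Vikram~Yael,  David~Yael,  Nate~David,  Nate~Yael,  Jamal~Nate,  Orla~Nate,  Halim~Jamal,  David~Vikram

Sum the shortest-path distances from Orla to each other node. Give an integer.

10

Distances from Orla: David:1, Halim:3, Jamal:2, Nate:1, Vikram:1, Yael:2.
Sum = 1 + 3 + 2 + 1 + 1 + 2 = 10.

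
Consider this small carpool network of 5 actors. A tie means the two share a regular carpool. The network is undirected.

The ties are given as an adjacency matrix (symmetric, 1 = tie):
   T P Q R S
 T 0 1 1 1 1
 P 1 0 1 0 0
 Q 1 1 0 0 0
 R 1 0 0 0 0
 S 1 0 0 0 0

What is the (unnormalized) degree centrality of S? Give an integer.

1

S is directly tied to T. That is 1 neighbor, so the degree of S is 1.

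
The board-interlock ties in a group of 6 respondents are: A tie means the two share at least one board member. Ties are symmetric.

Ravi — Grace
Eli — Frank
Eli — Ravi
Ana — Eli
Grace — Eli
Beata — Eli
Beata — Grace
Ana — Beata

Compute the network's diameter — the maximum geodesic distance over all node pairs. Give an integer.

2

Eccentricity of each node (its greatest distance to any other): Ana:2, Beata:2, Eli:1, Frank:2, Grace:2, Ravi:2.
The maximum eccentricity is 2, realized for instance by the pair Frank–Grace via Frank – Eli – Grace. So the diameter is 2.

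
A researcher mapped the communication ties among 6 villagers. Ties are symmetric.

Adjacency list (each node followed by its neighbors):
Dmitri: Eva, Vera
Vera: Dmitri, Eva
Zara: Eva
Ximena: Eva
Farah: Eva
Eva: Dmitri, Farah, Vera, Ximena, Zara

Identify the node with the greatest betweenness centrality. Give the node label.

Eva

Unnormalized betweenness of each node: Dmitri:0, Eva:9, Farah:0, Vera:0, Ximena:0, Zara:0.
Eva has the largest value, 9, making it the main broker — the node through which the most shortest paths run.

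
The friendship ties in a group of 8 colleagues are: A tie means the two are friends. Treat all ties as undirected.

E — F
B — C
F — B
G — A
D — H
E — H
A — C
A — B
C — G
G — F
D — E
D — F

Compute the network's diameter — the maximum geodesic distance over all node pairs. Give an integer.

Eccentricity of each node (its greatest distance to any other): A:4, B:3, C:4, D:3, E:3, F:2, G:3, H:4.
The maximum eccentricity is 4, realized for instance by the pair H–A via H – E – F – G – A. So the diameter is 4.

4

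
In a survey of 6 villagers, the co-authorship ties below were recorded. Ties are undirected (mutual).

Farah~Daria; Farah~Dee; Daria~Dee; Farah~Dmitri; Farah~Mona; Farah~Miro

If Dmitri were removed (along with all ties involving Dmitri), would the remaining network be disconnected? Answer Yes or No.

No

Even without Dmitri, every remaining node can still reach every other (the residual graph is connected), so Dmitri is not a cut vertex.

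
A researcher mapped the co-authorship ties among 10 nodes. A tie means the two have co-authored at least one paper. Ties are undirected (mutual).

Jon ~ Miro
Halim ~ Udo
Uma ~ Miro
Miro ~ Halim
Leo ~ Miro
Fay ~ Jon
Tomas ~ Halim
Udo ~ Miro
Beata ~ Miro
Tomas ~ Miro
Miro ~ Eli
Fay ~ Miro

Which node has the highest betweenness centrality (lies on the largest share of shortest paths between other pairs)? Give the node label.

Unnormalized betweenness of each node: Beata:0, Eli:0, Fay:0, Halim:1/2, Jon:0, Leo:0, Miro:65/2, Tomas:0, Udo:0, Uma:0.
Miro has the largest value, 65/2, making it the main broker — the node through which the most shortest paths run.

Miro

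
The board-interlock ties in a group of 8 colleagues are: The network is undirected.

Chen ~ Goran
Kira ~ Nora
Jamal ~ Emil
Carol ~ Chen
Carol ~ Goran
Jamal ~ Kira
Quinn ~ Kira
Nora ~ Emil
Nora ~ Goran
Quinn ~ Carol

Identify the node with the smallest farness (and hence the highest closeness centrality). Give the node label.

Farness (sum of distances to all others) for each node — Carol:13, Chen:16, Emil:15, Goran:12, Jamal:16, Kira:12, Nora:11, Quinn:13.
The smallest farness is 11, for Nora, so Nora has the highest closeness.

Nora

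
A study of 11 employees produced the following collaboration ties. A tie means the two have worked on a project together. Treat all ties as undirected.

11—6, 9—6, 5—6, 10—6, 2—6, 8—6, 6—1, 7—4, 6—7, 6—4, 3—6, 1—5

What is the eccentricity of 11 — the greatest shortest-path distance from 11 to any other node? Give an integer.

Distances from 11: 1:2, 2:2, 3:2, 4:2, 5:2, 6:1, 7:2, 8:2, 9:2, 10:2.
The largest is 2 (to 10, 9, 4, 2, 7, 8, 1, 3, and 5), so the eccentricity of 11 is 2.

2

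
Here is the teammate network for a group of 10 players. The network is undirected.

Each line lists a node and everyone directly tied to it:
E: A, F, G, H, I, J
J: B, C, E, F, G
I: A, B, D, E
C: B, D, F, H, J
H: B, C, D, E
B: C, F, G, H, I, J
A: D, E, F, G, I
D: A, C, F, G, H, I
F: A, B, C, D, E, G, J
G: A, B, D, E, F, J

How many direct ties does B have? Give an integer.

B is directly tied to C, F, G, H, I, and J. That is 6 neighbors, so the degree of B is 6.

6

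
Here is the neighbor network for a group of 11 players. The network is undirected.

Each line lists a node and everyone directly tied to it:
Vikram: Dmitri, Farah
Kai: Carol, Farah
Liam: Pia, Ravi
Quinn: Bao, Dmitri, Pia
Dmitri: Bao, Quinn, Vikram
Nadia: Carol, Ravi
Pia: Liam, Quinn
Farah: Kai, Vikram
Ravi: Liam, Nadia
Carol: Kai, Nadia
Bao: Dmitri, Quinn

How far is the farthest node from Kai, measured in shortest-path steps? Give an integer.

5

Distances from Kai: Bao:4, Carol:1, Dmitri:3, Farah:1, Liam:4, Nadia:2, Pia:5, Quinn:4, Ravi:3, Vikram:2.
The largest is 5 (to Pia), so the eccentricity of Kai is 5.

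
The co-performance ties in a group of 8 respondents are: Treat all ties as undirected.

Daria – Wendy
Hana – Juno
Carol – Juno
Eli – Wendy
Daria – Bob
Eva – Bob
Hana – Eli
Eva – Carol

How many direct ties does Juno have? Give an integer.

2

Juno is directly tied to Carol and Hana. That is 2 neighbors, so the degree of Juno is 2.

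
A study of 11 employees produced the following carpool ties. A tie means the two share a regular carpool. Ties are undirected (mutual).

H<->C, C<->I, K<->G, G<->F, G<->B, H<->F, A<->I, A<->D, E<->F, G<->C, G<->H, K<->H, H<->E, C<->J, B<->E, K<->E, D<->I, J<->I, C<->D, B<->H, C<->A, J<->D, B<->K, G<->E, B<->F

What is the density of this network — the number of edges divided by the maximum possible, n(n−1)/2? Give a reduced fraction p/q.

There are 25 edges and 11 nodes, so the maximum possible is C(11,2) = 55.
Density = 25/55 = 5/11.

5/11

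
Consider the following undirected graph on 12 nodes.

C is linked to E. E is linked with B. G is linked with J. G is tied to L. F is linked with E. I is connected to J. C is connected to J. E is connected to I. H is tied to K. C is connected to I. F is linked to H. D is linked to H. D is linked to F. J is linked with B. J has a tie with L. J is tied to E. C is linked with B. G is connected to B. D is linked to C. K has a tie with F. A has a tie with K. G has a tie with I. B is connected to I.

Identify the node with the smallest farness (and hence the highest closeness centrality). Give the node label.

Farness (sum of distances to all others) for each node — A:37, B:21, C:20, D:22, E:18, F:20, G:27, H:26, I:21, J:20, K:27, L:29.
The smallest farness is 18, for E, so E has the highest closeness.

E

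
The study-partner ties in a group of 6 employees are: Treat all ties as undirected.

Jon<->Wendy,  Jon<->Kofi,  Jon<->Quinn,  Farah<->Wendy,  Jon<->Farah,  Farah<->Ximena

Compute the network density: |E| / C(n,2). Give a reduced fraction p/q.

2/5

There are 6 edges and 6 nodes, so the maximum possible is C(6,2) = 15.
Density = 6/15 = 2/5.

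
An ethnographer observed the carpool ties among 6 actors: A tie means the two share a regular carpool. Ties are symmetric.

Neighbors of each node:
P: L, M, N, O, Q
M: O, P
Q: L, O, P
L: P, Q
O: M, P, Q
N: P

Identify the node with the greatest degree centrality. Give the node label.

P

Degrees — L:2, M:2, N:1, O:3, P:5, Q:3.
The maximum is 5, attained only by P.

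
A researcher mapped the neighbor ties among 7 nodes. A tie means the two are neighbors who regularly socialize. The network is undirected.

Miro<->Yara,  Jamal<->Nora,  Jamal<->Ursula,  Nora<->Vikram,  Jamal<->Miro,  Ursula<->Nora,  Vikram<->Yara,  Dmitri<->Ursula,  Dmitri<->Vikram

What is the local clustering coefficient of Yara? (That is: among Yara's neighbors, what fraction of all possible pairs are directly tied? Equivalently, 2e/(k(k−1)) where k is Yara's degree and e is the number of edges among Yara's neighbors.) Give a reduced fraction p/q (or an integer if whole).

Yara's neighbors: Miro and Vikram (k = 2).
Possible neighbor pairs: C(2,2) = 1. Edges among them: none → e = 0.
Clustering(Yara) = 0/1.

0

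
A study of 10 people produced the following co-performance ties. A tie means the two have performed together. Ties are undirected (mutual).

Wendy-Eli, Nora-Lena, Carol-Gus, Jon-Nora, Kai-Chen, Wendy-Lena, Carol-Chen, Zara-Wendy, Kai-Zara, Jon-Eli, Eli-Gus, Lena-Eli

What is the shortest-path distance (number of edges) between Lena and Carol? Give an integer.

One shortest route is Lena – Eli – Gus – Carol, which uses 3 edges, and at distance 2 from Lena we only reach {Gus, Jon, Zara}, which does not include Carol. So d(Lena,Carol) = 3.

3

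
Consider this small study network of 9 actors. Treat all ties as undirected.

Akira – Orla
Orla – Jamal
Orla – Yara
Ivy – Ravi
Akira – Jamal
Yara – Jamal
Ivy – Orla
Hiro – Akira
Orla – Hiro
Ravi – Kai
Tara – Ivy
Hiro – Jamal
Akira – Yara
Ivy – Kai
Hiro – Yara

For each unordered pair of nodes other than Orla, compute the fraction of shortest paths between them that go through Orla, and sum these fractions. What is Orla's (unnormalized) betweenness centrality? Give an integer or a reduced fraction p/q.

Pairs whose geodesics pass through Orla — Yara–Kai: 1; Yara–Tara: 1; Yara–Ivy: 1; Yara–Ravi: 1; Akira–Kai: 1; Akira–Tara: 1; Akira–Ivy: 1; Akira–Ravi: 1; Hiro–Kai: 1; Hiro–Tara: 1; Hiro–Ivy: 1; Hiro–Ravi: 1; Jamal–Kai: 1; Jamal–Tara: 1 … (+2 more pairs).
All other pairs contribute 0.
Summing the contributions gives betweenness(Orla) = 16.

16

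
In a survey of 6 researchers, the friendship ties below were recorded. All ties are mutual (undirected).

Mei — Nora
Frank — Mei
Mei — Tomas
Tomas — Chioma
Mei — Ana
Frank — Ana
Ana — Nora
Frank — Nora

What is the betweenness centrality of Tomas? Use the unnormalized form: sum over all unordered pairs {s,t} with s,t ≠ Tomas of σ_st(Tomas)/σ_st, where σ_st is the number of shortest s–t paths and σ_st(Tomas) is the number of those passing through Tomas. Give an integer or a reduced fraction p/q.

Pairs whose geodesics pass through Tomas — Chioma–Mei: 1; Chioma–Nora: 1; Chioma–Frank: 1; Chioma–Ana: 1.
All other pairs contribute 0.
Summing the contributions gives betweenness(Tomas) = 4.

4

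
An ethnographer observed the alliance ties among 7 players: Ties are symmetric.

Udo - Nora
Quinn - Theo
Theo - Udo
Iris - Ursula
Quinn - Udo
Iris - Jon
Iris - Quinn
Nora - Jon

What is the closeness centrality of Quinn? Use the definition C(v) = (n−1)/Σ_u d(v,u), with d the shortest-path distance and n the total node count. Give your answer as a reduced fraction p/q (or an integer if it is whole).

2/3

Distances from Quinn: Iris:1, Jon:2, Nora:2, Theo:1, Udo:1, Ursula:2. Sum = 9.
n = 7, so closeness = 6/9 = 2/3.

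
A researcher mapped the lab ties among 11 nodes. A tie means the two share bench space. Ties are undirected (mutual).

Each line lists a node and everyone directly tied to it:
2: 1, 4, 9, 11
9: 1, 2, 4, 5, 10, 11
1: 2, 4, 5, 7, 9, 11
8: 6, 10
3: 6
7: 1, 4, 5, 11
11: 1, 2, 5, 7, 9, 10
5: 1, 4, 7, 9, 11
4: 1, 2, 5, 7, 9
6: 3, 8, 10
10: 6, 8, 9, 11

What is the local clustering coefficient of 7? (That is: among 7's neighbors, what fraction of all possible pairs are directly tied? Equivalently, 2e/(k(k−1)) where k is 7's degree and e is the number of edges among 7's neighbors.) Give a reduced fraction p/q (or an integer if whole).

5/6

7's neighbors: 1, 4, 5, and 11 (k = 4).
Possible neighbor pairs: C(4,2) = 6. Edges among them: 1–4, 1–5, 1–11, 4–5, 5–11 → e = 5.
Clustering(7) = 5/6.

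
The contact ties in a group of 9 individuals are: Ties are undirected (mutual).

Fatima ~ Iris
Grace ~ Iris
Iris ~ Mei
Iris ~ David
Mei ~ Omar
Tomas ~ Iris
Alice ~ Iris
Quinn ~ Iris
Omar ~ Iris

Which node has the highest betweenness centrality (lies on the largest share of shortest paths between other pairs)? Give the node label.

Unnormalized betweenness of each node: Alice:0, David:0, Fatima:0, Grace:0, Iris:27, Mei:0, Omar:0, Quinn:0, Tomas:0.
Iris has the largest value, 27, making it the main broker — the node through which the most shortest paths run.

Iris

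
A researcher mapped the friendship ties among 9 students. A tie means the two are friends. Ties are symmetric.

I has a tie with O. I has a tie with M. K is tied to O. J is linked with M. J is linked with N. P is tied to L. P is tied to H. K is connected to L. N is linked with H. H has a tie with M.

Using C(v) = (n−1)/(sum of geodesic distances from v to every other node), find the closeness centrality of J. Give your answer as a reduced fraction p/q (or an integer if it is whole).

2/5

Distances from J: H:2, I:2, K:4, L:4, M:1, N:1, O:3, P:3. Sum = 20.
n = 9, so closeness = 8/20 = 2/5.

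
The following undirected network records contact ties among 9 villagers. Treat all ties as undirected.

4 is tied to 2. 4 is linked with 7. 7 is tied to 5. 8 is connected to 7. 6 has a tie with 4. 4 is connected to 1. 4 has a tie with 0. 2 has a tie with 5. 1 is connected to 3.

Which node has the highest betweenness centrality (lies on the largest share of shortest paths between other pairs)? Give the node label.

4

Unnormalized betweenness of each node: 0:0, 1:7, 2:5/2, 3:0, 4:22, 5:1, 6:0, 7:19/2, 8:0.
4 has the largest value, 22, making it the main broker — the node through which the most shortest paths run.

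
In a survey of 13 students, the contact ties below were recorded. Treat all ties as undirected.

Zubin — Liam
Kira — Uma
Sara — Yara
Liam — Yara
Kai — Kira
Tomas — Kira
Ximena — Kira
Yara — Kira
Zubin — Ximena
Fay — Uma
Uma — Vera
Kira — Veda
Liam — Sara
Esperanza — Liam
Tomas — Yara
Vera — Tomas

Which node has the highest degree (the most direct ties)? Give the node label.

Kira

Degrees — Esperanza:1, Fay:1, Kai:1, Kira:6, Liam:4, Sara:2, Tomas:3, Uma:3, Veda:1, Vera:2, Ximena:2, Yara:4, Zubin:2.
The maximum is 6, attained only by Kira.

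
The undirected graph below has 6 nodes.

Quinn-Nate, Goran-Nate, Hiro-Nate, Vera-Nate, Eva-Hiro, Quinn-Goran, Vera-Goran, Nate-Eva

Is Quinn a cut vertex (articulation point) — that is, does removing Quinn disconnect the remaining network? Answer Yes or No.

Even without Quinn, every remaining node can still reach every other (the residual graph is connected), so Quinn is not a cut vertex.

No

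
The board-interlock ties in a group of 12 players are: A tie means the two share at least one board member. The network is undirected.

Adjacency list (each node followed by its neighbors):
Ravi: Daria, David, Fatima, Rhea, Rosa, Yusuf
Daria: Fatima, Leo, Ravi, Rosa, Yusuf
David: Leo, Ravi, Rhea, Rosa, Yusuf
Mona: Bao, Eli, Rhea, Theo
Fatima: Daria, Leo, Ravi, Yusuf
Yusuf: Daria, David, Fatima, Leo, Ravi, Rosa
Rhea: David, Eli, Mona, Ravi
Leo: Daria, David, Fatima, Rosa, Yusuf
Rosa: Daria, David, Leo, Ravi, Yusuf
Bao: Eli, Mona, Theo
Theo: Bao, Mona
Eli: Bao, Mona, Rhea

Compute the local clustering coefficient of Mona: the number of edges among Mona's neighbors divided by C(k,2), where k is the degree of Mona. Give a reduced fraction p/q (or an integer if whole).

Mona's neighbors: Bao, Eli, Rhea, and Theo (k = 4).
Possible neighbor pairs: C(4,2) = 6. Edges among them: Bao–Eli, Bao–Theo, Eli–Rhea → e = 3.
Clustering(Mona) = 3/6 = 1/2.

1/2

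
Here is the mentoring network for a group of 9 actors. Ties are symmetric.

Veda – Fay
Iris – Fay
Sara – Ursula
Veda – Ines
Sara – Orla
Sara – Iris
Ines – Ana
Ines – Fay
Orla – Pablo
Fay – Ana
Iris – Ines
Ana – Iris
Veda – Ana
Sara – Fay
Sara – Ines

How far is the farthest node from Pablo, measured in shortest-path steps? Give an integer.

Distances from Pablo: Ana:4, Fay:3, Ines:3, Iris:3, Orla:1, Sara:2, Ursula:3, Veda:4.
The largest is 4 (to Veda and Ana), so the eccentricity of Pablo is 4.

4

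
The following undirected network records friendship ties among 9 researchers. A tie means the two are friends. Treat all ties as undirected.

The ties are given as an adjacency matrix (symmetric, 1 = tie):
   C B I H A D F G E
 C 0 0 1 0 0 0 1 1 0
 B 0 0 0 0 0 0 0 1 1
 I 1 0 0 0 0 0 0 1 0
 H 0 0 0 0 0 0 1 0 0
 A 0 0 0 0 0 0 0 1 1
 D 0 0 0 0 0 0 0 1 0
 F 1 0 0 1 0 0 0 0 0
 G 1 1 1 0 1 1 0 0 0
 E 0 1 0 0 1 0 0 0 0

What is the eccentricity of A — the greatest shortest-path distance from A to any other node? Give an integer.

4

Distances from A: B:2, C:2, D:2, E:1, F:3, G:1, H:4, I:2.
The largest is 4 (to H), so the eccentricity of A is 4.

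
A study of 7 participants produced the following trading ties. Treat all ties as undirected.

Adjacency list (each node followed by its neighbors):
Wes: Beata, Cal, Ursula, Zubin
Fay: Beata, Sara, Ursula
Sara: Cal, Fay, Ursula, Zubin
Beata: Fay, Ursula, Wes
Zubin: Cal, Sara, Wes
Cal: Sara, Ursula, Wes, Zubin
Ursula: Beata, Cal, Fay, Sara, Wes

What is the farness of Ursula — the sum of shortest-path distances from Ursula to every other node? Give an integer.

Distances from Ursula: Beata:1, Cal:1, Fay:1, Sara:1, Wes:1, Zubin:2.
Sum = 1 + 1 + 1 + 1 + 1 + 2 = 7.

7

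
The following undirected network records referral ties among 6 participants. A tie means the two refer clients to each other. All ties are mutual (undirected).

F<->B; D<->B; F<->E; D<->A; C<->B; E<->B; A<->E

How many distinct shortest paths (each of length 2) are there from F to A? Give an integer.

1

The shortest distance is 2, and the only length-2 path is F–E–A. So there is exactly 1 shortest path.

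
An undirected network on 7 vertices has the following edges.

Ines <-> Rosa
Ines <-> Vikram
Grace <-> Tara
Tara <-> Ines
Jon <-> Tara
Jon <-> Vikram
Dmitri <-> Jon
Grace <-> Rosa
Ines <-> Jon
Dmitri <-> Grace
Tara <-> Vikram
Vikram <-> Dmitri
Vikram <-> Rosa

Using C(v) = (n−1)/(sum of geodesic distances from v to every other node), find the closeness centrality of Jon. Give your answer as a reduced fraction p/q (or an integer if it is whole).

3/4

Distances from Jon: Dmitri:1, Grace:2, Ines:1, Rosa:2, Tara:1, Vikram:1. Sum = 8.
n = 7, so closeness = 6/8 = 3/4.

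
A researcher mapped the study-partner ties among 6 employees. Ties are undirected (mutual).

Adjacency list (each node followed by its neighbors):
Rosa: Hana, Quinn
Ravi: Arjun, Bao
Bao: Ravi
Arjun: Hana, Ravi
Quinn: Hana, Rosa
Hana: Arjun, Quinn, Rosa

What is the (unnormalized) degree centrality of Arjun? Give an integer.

Arjun is directly tied to Hana and Ravi. That is 2 neighbors, so the degree of Arjun is 2.

2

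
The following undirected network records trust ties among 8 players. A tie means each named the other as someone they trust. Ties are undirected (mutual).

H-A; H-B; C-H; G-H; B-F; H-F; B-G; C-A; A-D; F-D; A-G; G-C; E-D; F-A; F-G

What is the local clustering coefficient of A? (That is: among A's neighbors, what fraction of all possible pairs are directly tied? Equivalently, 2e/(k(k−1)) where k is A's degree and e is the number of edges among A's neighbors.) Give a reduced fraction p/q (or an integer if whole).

A's neighbors: C, D, F, G, and H (k = 5).
Possible neighbor pairs: C(5,2) = 10. Edges among them: C–G, C–H, D–F, F–G, F–H, G–H → e = 6.
Clustering(A) = 6/10 = 3/5.

3/5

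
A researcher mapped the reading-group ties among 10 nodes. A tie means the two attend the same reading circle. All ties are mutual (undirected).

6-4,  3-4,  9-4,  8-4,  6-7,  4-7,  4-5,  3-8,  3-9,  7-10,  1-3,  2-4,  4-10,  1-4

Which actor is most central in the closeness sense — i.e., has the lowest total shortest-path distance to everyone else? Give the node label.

Farness (sum of distances to all others) for each node — 1:16, 2:17, 3:14, 4:9, 5:17, 6:16, 7:15, 8:16, 9:16, 10:16.
The smallest farness is 9, for 4, so 4 has the highest closeness.

4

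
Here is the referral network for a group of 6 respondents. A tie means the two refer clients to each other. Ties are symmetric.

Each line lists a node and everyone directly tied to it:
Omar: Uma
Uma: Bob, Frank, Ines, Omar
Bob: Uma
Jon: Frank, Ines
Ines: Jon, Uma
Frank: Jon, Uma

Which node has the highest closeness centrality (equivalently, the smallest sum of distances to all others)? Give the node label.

Uma

Farness (sum of distances to all others) for each node — Bob:10, Frank:8, Ines:8, Jon:10, Omar:10, Uma:6.
The smallest farness is 6, for Uma, so Uma has the highest closeness.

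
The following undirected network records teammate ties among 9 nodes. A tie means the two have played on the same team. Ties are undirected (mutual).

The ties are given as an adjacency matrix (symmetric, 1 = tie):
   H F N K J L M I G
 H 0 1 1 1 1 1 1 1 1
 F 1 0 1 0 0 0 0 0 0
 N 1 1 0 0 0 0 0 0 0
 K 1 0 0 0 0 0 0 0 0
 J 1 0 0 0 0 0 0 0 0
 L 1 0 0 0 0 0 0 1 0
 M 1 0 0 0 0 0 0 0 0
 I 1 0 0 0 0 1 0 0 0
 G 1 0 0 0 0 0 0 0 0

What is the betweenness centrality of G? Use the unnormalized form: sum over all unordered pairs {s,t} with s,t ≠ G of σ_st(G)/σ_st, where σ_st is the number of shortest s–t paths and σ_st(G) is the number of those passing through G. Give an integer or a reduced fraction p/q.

No shortest path between any pair of other nodes passes through G.
Summing the contributions gives betweenness(G) = 0.

0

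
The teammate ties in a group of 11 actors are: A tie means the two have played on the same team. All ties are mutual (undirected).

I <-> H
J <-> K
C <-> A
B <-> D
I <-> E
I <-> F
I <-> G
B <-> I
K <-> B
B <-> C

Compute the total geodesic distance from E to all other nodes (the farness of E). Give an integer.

26

Distances from E: A:4, B:2, C:3, D:3, F:2, G:2, H:2, I:1, J:4, K:3.
Sum = 4 + 2 + 3 + 3 + 2 + 2 + 2 + 1 + 4 + 3 = 26.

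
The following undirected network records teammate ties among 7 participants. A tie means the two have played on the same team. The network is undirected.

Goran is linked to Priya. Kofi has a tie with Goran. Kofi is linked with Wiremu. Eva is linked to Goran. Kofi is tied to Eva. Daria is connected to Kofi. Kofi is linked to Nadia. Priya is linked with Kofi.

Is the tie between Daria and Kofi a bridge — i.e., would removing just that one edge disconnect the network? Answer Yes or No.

Without the Daria–Kofi edge there is no alternate route between Daria and Kofi, so the network disconnects. It is a bridge.

Yes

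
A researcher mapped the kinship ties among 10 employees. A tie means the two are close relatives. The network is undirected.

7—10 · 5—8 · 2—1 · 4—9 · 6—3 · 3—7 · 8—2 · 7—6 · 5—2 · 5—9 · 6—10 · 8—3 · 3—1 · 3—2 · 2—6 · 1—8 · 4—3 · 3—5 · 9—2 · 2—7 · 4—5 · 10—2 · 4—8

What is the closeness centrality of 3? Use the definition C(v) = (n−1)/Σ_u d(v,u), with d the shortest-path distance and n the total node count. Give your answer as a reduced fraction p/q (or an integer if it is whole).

Distances from 3: 1:1, 2:1, 4:1, 5:1, 6:1, 7:1, 8:1, 9:2, 10:2. Sum = 11.
n = 10, so closeness = 9/11.

9/11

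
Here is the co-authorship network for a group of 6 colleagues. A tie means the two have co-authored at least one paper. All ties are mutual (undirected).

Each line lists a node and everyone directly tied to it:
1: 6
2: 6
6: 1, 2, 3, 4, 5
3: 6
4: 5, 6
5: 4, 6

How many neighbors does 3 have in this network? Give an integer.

3 is directly tied to 6. That is 1 neighbor, so the degree of 3 is 1.

1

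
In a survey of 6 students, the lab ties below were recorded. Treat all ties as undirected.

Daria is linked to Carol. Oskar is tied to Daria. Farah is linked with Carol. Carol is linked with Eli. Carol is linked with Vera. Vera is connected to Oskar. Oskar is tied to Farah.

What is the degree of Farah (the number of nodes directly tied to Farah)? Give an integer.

2

Farah is directly tied to Carol and Oskar. That is 2 neighbors, so the degree of Farah is 2.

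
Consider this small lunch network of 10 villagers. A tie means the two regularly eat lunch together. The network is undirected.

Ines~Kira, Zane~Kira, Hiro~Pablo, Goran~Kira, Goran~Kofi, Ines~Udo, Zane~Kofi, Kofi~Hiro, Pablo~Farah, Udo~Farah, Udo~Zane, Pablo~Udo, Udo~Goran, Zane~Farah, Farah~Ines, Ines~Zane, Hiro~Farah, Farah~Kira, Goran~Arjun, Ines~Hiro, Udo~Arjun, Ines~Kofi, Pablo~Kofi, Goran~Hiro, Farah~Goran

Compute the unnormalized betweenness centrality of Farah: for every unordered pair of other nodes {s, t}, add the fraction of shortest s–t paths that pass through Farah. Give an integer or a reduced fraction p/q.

Pairs whose geodesics pass through Farah — Udo–Hiro: 1/4; Udo–Kira: 1/4; Ines–Pablo: 1/4; Ines–Goran: 1/5; Pablo–Kira: 1; Pablo–Zane: 1/3; Pablo–Goran: 1/4; Hiro–Kira: 1/3; Hiro–Zane: 1/3; Zane–Goran: 1/4.
All other pairs contribute 0.
Summing the contributions gives betweenness(Farah) = 69/20.

69/20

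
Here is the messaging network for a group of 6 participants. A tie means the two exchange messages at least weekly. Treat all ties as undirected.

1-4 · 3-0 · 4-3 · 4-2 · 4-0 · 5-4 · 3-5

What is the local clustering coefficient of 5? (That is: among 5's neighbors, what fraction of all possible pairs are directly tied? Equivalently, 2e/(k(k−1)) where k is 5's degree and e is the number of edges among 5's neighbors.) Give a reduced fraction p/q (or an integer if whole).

1

5's neighbors: 3 and 4 (k = 2).
Possible neighbor pairs: C(2,2) = 1. Edges among them: 3–4 → e = 1.
Clustering(5) = 1/1.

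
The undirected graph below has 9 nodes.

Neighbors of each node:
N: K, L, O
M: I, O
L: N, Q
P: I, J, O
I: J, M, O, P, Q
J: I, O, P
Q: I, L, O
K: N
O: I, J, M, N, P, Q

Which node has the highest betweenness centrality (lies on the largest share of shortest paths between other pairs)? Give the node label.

O

Unnormalized betweenness of each node: I:7/2, J:0, K:0, L:1, M:0, N:17/2, O:27/2, P:0, Q:7/2.
O has the largest value, 27/2, making it the main broker — the node through which the most shortest paths run.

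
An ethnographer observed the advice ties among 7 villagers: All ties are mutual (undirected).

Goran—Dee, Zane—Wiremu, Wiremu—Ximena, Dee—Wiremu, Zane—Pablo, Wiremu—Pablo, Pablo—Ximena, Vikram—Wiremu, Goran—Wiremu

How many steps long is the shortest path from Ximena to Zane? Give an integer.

2

One shortest route is Ximena – Wiremu – Zane, which uses 2 edges, and Ximena and Zane are not directly tied, so nothing shorter exists. So d(Ximena,Zane) = 2.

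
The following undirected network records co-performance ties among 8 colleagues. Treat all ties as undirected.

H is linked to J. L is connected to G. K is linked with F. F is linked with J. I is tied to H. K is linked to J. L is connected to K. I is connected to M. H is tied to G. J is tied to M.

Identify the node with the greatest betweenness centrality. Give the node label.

Unnormalized betweenness of each node: F:0, G:2, H:6, I:1, J:17/2, K:7/2, L:3/2, M:3/2.
J has the largest value, 17/2, making it the main broker — the node through which the most shortest paths run.

J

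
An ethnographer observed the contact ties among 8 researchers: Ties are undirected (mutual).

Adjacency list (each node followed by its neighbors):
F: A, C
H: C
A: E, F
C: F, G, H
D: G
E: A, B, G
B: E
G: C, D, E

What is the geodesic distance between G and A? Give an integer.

One shortest route is G – E – A, which uses 2 edges, and G and A are not directly tied, so nothing shorter exists. So d(G,A) = 2.

2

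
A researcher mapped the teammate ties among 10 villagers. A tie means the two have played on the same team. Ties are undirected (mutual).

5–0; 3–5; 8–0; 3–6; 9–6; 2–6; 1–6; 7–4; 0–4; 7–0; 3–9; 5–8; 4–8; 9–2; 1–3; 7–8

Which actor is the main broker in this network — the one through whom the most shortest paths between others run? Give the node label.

3

Unnormalized betweenness of each node: 0:6, 1:0, 2:0, 3:41/2, 4:0, 5:20, 6:9/2, 7:0, 8:6, 9:3.
3 has the largest value, 41/2, making it the main broker — the node through which the most shortest paths run.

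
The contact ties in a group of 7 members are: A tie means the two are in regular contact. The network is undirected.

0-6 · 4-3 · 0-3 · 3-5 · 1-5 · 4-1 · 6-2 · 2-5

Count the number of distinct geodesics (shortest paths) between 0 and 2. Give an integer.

1

The shortest distance is 2, and the only length-2 path is 0–6–2. So there is exactly 1 shortest path.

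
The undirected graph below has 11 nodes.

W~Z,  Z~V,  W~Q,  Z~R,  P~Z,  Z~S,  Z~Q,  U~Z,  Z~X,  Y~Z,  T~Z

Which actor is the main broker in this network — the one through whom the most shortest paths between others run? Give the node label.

Z

Unnormalized betweenness of each node: P:0, Q:0, R:0, S:0, T:0, U:0, V:0, W:0, X:0, Y:0, Z:44.
Z has the largest value, 44, making it the main broker — the node through which the most shortest paths run.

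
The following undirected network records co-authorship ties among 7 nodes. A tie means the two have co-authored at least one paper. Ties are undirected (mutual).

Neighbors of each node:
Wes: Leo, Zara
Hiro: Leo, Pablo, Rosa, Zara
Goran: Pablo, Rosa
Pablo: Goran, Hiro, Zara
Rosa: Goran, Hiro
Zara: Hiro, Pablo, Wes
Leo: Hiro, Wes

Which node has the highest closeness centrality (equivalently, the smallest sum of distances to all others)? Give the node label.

Farness (sum of distances to all others) for each node — Goran:12, Hiro:8, Leo:11, Pablo:9, Rosa:11, Wes:12, Zara:9.
The smallest farness is 8, for Hiro, so Hiro has the highest closeness.

Hiro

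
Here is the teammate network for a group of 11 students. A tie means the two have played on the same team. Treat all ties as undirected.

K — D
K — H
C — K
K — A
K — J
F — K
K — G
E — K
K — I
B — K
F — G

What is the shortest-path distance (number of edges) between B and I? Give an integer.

One shortest route is B – K – I, which uses 2 edges, and B and I are not directly tied, so nothing shorter exists. So d(B,I) = 2.

2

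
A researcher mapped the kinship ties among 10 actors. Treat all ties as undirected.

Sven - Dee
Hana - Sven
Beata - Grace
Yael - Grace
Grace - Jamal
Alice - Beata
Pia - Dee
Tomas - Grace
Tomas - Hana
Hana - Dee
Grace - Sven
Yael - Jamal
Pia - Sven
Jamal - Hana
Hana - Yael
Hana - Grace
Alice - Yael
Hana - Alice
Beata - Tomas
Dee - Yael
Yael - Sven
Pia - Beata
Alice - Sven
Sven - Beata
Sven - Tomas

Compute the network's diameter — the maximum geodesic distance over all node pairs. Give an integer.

3

Eccentricity of each node (its greatest distance to any other): Alice:2, Beata:2, Dee:2, Grace:2, Hana:2, Jamal:3, Pia:3, Sven:2, Tomas:2, Yael:2.
The maximum eccentricity is 3, realized for instance by the pair Jamal–Pia via Jamal – Grace – Beata – Pia. So the diameter is 3.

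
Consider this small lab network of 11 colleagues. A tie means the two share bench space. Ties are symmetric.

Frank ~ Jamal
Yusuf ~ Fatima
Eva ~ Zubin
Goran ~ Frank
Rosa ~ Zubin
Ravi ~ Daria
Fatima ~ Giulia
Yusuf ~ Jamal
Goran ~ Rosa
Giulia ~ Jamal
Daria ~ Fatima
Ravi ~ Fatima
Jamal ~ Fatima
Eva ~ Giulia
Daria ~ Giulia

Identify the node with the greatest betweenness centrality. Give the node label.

Giulia

Unnormalized betweenness of each node: Daria:11/6, Eva:55/6, Fatima:61/6, Frank:53/6, Giulia:44/3, Goran:29/6, Jamal:43/3, Ravi:0, Rosa:3, Yusuf:0, Zubin:31/6.
Giulia has the largest value, 44/3, making it the main broker — the node through which the most shortest paths run.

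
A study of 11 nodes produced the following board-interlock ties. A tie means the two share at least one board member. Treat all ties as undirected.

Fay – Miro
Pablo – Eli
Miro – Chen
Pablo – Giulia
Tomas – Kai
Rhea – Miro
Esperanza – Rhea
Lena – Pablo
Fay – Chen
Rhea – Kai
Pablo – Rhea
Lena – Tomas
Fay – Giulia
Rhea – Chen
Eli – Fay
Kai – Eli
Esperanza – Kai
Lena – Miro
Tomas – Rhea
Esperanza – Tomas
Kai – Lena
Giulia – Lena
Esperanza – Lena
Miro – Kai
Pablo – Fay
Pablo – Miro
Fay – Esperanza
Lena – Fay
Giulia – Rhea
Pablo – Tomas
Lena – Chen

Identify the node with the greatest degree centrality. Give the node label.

Degrees — Chen:4, Eli:3, Esperanza:5, Fay:7, Giulia:4, Kai:6, Lena:8, Miro:6, Pablo:7, Rhea:7, Tomas:5.
The maximum is 8, attained only by Lena.

Lena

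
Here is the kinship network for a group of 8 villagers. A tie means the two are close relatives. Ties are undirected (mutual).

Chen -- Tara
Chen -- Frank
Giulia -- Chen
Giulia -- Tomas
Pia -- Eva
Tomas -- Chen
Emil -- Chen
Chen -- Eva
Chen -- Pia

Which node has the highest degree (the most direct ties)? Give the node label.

Chen

Degrees — Chen:7, Emil:1, Eva:2, Frank:1, Giulia:2, Pia:2, Tara:1, Tomas:2.
The maximum is 7, attained only by Chen.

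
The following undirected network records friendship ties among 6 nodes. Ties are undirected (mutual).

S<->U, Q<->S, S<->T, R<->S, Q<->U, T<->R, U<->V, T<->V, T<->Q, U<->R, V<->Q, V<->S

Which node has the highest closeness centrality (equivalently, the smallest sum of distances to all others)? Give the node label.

Farness (sum of distances to all others) for each node — Q:6, R:7, S:5, T:6, U:6, V:6.
The smallest farness is 5, for S, so S has the highest closeness.

S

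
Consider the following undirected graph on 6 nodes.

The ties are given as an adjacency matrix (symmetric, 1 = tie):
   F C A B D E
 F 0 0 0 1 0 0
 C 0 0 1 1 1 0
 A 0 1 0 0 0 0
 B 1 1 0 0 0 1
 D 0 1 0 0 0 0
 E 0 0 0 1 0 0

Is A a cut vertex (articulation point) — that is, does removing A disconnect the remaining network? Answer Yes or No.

Even without A, every remaining node can still reach every other (the residual graph is connected), so A is not a cut vertex.

No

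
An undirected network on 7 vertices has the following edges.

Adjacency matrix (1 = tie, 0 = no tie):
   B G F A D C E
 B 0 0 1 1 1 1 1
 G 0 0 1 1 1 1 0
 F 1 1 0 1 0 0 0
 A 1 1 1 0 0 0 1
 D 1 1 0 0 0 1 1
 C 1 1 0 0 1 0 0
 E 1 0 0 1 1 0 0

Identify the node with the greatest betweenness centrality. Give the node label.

Unnormalized betweenness of each node: A:5/4, B:17/6, C:1/4, D:5/4, E:1/3, F:1/4, G:11/6.
B has the largest value, 17/6, making it the main broker — the node through which the most shortest paths run.

B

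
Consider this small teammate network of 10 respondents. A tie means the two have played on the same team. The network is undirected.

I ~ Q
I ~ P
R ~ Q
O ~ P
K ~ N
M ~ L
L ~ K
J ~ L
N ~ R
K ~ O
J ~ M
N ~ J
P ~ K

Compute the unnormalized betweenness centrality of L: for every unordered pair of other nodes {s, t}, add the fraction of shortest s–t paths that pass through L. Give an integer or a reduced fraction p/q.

35/6

Pairs whose geodesics pass through L — P–M: 1; P–J: 1/2; O–M: 1; O–J: 1/2; K–M: 1; K–J: 1/2; M–I: 1; J–I: 1/3.
All other pairs contribute 0.
Summing the contributions gives betweenness(L) = 35/6.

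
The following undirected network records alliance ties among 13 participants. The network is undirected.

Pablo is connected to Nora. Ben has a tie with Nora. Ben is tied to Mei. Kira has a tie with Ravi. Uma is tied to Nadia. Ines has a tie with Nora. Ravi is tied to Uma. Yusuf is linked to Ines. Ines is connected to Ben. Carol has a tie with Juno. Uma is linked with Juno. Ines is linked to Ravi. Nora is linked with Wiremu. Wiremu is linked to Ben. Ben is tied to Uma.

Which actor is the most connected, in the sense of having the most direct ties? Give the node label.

Ben

Degrees — Ben:5, Carol:1, Ines:4, Juno:2, Kira:1, Mei:1, Nadia:1, Nora:4, Pablo:1, Ravi:3, Uma:4, Wiremu:2, Yusuf:1.
The maximum is 5, attained only by Ben.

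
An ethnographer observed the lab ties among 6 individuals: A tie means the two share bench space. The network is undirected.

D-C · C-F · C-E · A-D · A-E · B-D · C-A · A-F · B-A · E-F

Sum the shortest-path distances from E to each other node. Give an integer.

7

Distances from E: A:1, B:2, C:1, D:2, F:1.
Sum = 1 + 2 + 1 + 2 + 1 = 7.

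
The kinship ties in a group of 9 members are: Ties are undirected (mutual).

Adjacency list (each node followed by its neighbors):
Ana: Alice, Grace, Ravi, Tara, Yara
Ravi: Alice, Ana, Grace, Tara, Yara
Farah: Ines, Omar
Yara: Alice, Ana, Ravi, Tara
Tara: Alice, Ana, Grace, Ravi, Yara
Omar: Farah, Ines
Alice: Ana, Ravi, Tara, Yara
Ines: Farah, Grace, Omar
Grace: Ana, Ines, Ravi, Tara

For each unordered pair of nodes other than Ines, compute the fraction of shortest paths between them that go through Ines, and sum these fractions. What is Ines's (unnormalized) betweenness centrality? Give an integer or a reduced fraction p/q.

12

Pairs whose geodesics pass through Ines — Farah–Tara: 1; Farah–Alice: 3/3; Farah–Grace: 1; Farah–Yara: 3/3; Farah–Ravi: 1; Farah–Ana: 1; Omar–Tara: 1; Omar–Alice: 3/3; Omar–Grace: 1; Omar–Yara: 3/3; Omar–Ravi: 1; Omar–Ana: 1.
All other pairs contribute 0.
Summing the contributions gives betweenness(Ines) = 12.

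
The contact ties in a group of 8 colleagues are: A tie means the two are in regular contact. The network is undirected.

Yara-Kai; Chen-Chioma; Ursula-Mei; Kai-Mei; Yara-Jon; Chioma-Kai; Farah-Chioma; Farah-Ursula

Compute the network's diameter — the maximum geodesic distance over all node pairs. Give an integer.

Eccentricity of each node (its greatest distance to any other): Chen:4, Chioma:3, Farah:4, Jon:4, Kai:2, Mei:3, Ursula:4, Yara:3.
The maximum eccentricity is 4, realized for instance by the pair Jon–Farah via Jon – Yara – Kai – Chioma – Farah. So the diameter is 4.

4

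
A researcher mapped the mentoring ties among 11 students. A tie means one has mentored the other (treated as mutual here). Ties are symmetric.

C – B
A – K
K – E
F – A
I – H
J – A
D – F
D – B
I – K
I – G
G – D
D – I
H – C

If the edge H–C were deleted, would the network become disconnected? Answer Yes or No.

No

Even without that edge, H still reaches C via H – I – D – B – C, so the network stays connected. Not a bridge.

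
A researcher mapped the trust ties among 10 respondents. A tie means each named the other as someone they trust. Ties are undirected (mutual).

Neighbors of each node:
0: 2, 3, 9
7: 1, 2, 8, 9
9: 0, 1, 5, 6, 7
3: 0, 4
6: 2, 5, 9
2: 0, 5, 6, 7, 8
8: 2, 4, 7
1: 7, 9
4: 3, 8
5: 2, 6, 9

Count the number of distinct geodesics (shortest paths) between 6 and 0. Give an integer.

2

The shortest distance is 2. The length-2 paths are: 6–2–0; 6–9–0.
That gives 2 distinct shortest paths.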